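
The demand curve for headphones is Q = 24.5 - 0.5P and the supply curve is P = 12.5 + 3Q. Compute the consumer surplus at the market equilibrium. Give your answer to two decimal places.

53.29

Rewriting demand in inverse form: P = 49 - 2Q.
Setting demand equal to supply, 36.5 = 5Q, so Q* = 7.3 and P* = 34.4.
CS is the area between the demand curve and P* from 0 to Q*: (1/2)(7.3)(14.6) = 53.29.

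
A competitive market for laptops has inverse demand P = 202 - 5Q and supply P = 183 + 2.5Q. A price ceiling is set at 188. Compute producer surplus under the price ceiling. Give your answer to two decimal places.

5.00

Without the control, 202 - 5Q = 183 + 2.5Q so Q* = 2.5333 and P* = 189.3333.
At P = 188, sellers supply (188 - 183)/2.5 = 2 while buyers want more, so the quantity traded is 2 at price 188.
PS is the triangle above supply below 188: (1/2)(2)(188 - 183) = 5.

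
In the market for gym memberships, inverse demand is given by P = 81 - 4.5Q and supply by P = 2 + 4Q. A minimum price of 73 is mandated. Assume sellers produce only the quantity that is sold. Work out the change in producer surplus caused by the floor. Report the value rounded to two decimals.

Free-market equilibrium: 81 - 4.5Q = 2 + 4Q gives Q* = 9.2941, P* = 39.1765.
At P = 73, buyers demand (81 - 73)/4.5 = 1.7778 while sellers would supply more, so the quantity traded is 1.7778 at price 73.
PS goes from (1/2)(9.2941)(37.1765) = 172.7612 to 119.9012 (computed as (73 - 2)(1.7778) - (1/2)(4)(1.7778)^2), a change of -52.86.

-52.86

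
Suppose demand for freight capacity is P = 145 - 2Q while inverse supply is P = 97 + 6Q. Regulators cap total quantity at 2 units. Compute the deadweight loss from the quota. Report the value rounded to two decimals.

64.00

Without the quota, 145 - 2Q = 97 + 6Q gives Q* = 6.
At Q = 2 the demand price is 145 - 2(2) = 141 and the supply price is 97 + 6(2) = 109.
DWL = (1/2)(gap between curves at 2) x (Q* - 2) = (1/2)(32)(4) = 64.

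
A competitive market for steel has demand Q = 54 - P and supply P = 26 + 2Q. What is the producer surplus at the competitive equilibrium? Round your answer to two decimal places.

Rewriting demand in inverse form: P = 54 - Q.
Set 54 - Q = 26 + 2Q, which gives 28 = 3Q, so Q* = 9.3333 and P* = 54 - (9.3333) = 44.6667.
Producer surplus is the triangle above supply below P*: (1/2)(9.3333)(44.6667 - 26) = (1/2)(9.3333)(18.6667) = 87.1111.

87.11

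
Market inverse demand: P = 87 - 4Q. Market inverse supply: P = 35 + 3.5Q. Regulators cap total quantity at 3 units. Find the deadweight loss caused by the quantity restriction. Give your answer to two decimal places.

Without the quota, 87 - 4Q = 35 + 3.5Q gives Q* = 6.9333.
At Q = 3 the demand price is 87 - 4(3) = 75 and the supply price is 35 + 3.5(3) = 45.5.
DWL = (1/2)(gap between curves at 3) x (Q* - 3) = (1/2)(29.5)(3.9333) = 58.0167.

58.02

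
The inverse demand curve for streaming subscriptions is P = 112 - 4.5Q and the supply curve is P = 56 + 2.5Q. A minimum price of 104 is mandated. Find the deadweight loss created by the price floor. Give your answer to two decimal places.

135.51

Free-market equilibrium: 112 - 4.5Q = 56 + 2.5Q gives Q* = 8, P* = 76.
At P = 104, buyers demand (112 - 104)/4.5 = 1.7778 while sellers would supply more, so the quantity traded is 1.7778 at price 104.
The lost-trades triangle has base Q* - 1.7778 = 6.2222 and height equal to the gap between the curves at Q = 1.7778, which is 104 - 60.4444 = 43.5556. DWL = (1/2)(6.2222)(43.5556) = 135.5062.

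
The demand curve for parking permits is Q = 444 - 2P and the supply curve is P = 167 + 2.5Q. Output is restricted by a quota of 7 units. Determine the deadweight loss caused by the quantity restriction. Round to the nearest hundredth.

Rewriting demand in inverse form: P = 222 - 0.5Q.
Without the quota, 222 - 0.5Q = 167 + 2.5Q gives Q* = 18.3333.
At Q = 7 the demand price is 222 - 0.5(7) = 218.5 and the supply price is 167 + 2.5(7) = 184.5.
DWL = (1/2)(gap between curves at 7) x (Q* - 7) = (1/2)(34)(11.3333) = 192.6667.

192.67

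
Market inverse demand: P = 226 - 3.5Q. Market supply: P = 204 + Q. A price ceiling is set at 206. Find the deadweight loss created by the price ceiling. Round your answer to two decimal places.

Free-market equilibrium: 226 - 3.5Q = 204 + Q gives Q* = 4.8889, P* = 208.8889.
At the ceiling price 206, quantity supplied is (206 - 204)/1 = 2; supply is the short side, so Q = 2 trades at P = 206.
At Q = 2 the demand price is 219 and the supply price is 206. Deadweight loss is the triangle between the curves from 2 to 4.8889: (1/2)(219 - 206)(4.8889 - 2) = 18.7778.

18.78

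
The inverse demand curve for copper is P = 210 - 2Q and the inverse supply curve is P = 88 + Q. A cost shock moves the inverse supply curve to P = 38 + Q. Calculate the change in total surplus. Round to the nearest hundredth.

Initial equilibrium: Q_0 = 40.6667, P_0 = 128.6667; CS_0 = (1/2)(40.6667)(81.3333) = 1653.7778, PS_0 = (1/2)(40.6667)(40.6667) = 826.8889.
New equilibrium: 210 - 2Q = 38 + Q gives Q_1 = 57.3333, P_1 = 95.3333; CS_1 = 3287.1111, PS_1 = 1643.5556.
Change in total surplus = (3287.1111 + 1643.5556) - (1653.7778 + 826.8889) = 2450.

2450.00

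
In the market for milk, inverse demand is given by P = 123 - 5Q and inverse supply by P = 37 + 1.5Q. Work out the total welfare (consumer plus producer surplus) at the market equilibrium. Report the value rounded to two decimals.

568.92

Set 123 - 5Q = 37 + 1.5Q, which gives 86 = 6.5Q, so Q* = 13.2308 and P* = 123 - 5(13.2308) = 56.8462.
Total surplus is the full triangle between the curves from 0 to Q*: (1/2)(13.2308)(123 - 37) = 568.9231.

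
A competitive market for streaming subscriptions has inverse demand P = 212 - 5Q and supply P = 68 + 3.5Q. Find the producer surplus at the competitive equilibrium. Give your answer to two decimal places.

Equilibrium: 212 - 5Q = 68 + 3.5Q, so Q* = 16.9412 and P* = 127.2941.
The supply curve's price intercept is 68, so PS = (1/2)(Q*)(P* - 68) = (1/2)(16.9412)(59.2941) = 502.2561.

502.26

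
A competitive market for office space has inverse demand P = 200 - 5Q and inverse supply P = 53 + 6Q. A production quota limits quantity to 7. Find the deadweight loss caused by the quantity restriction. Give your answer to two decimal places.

Unrestricted equilibrium: Q* = (200 - 53)/(5 + 6) = 13.3636.
At Q = 7 the demand price is 200 - 5(7) = 165 and the supply price is 53 + 6(7) = 95.
DWL = (1/2)(gap between curves at 7) x (Q* - 7) = (1/2)(70)(6.3636) = 222.7273.

222.73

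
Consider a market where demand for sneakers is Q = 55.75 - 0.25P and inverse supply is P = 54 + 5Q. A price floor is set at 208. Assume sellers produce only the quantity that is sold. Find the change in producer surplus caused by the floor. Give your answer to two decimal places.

-339.17

Rewriting demand in inverse form: P = 223 - 4Q.
Free-market equilibrium: 223 - 4Q = 54 + 5Q gives Q* = 18.7778, P* = 147.8889.
At the floor price 208, quantity demanded is (223 - 208)/4 = 3.75; demand is the short side, so Q = 3.75 trades at P = 208.
PS goes from (1/2)(18.7778)(93.8889) = 881.5123 to 542.3438 (computed as (208 - 54)(3.75) - (1/2)(5)(3.75)^2), a change of -339.1686.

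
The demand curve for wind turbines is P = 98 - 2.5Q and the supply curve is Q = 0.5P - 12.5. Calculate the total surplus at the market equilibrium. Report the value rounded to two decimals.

592.11

Rewriting supply in inverse form: P = 25 + 2Q.
Setting demand equal to supply, 73 = 4.5Q, so Q* = 16.2222 and P* = 57.4444.
CS = (1/2)(16.2222)(40.5556) = 328.9506 and PS = (1/2)(16.2222)(32.4444) = 263.1605, so total surplus = 592.1111.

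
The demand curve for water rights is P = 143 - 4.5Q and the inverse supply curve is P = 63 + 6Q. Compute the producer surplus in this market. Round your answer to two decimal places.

174.15

Set 143 - 4.5Q = 63 + 6Q, which gives 80 = 10.5Q, so Q* = 7.619 and P* = 143 - 4.5(7.619) = 108.7143.
PS is the area between P* and the supply curve from 0 to Q*: (1/2)(7.619)(45.7143) = 174.1497.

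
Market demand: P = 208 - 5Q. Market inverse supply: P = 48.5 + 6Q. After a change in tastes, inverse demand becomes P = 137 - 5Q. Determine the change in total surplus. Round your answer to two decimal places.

-800.36

Initial equilibrium: Q_0 = 14.5, P_0 = 135.5; CS_0 = (1/2)(14.5)(72.5) = 525.625, PS_0 = (1/2)(14.5)(87) = 630.75.
New equilibrium: 137 - 5Q = 48.5 + 6Q gives Q_1 = 8.0455, P_1 = 96.7727; CS_1 = 161.8233, PS_1 = 194.188.
Change in total surplus = (161.8233 + 194.188) - (525.625 + 630.75) = -800.3636.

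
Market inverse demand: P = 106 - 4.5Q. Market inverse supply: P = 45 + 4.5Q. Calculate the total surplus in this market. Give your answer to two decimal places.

Set 106 - 4.5Q = 45 + 4.5Q, which gives 61 = 9Q, so Q* = 6.7778 and P* = 106 - 4.5(6.7778) = 75.5.
CS = (1/2)(6.7778)(30.5) = 103.3611 and PS = (1/2)(6.7778)(30.5) = 103.3611, so total surplus = 206.7222.

206.72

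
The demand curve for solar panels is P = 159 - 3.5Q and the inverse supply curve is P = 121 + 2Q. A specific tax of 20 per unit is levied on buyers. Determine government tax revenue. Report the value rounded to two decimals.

Pre-tax equilibrium: 159 - 3.5Q = 121 + 2Q gives Q* = 6.9091, P* = 134.8182.
A tax on buyers shifts demand down by 20: (159 - 20) - 3.5Q = 121 + 2Q, so Q_t = 3.2727. Buyers pay P_b = 147.5455; sellers receive P_s = P_b - 20 = 127.5455.
Tax revenue = t x Q_t = 20 x 3.2727 = 65.4545.

65.45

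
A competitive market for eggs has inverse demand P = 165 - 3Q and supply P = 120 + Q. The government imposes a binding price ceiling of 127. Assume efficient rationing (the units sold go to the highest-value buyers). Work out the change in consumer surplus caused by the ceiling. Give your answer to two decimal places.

Free-market equilibrium: 165 - 3Q = 120 + Q gives Q* = 11.25, P* = 131.25.
At P = 127, sellers supply (127 - 120)/1 = 7 while buyers want more, so the quantity traded is 7 at price 127.
CS goes from (1/2)(11.25)(33.75) = 189.8438 to 192.5 (computed as (165 - 127)(7) - (1/2)(3)(7)^2), a change of 2.6562.

2.66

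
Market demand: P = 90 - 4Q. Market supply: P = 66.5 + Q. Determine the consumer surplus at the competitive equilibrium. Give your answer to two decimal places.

44.18

Setting demand equal to supply, 23.5 = 5Q, so Q* = 4.7 and P* = 71.2.
The demand choke price is 90, so CS = (1/2)(Q*)(90 - P*) = (1/2)(4.7)(18.8) = 44.18.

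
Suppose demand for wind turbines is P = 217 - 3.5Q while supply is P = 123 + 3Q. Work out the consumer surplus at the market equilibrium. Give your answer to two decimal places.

Setting demand equal to supply, 94 = 6.5Q, so Q* = 14.4615 and P* = 166.3846.
CS is the area between the demand curve and P* from 0 to Q*: (1/2)(14.4615)(50.6154) = 365.9882.

365.99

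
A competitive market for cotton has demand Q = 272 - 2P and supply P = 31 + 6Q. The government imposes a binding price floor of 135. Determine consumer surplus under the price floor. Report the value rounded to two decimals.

1.00

Rewriting demand in inverse form: P = 136 - 0.5Q.
Free-market equilibrium: 136 - 0.5Q = 31 + 6Q gives Q* = 16.1538, P* = 127.9231.
At P = 135, buyers demand (136 - 135)/0.5 = 2 while sellers would supply more, so the quantity traded is 2 at price 135.
CS is the triangle under demand above 135: (1/2)(2)(136 - 135) = 1.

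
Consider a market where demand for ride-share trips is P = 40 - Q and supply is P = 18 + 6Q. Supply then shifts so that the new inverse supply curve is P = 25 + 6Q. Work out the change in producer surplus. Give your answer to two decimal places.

-15.86

Initial equilibrium: Q_0 = 3.1429, P_0 = 36.8571; CS_0 = (1/2)(3.1429)(3.1429) = 4.9388, PS_0 = (1/2)(3.1429)(18.8571) = 29.6327.
New equilibrium: 40 - Q = 25 + 6Q gives Q_1 = 2.1429, P_1 = 37.8571; CS_1 = 2.2959, PS_1 = 13.7755.
Change in producer surplus = 13.7755 - 29.6327 = -15.8571.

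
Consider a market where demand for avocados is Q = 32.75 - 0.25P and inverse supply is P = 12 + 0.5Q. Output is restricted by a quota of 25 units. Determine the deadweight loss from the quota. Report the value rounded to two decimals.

4.69

Rewriting demand in inverse form: P = 131 - 4Q.
Without the quota, 131 - 4Q = 12 + 0.5Q gives Q* = 26.4444.
At Q = 25 the demand price is 131 - 4(25) = 31 and the supply price is 12 + 0.5(25) = 24.5.
DWL = (1/2)(gap between curves at 25) x (Q* - 25) = (1/2)(6.5)(1.4444) = 4.6944.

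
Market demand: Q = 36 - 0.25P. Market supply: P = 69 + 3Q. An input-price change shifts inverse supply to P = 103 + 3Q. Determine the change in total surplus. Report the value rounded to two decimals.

-281.71

Rewriting demand in inverse form: P = 144 - 4Q.
Initial equilibrium: Q_0 = 10.7143, P_0 = 101.1429; CS_0 = (1/2)(10.7143)(42.8571) = 229.5918, PS_0 = (1/2)(10.7143)(32.1429) = 172.1939.
New equilibrium: 144 - 4Q = 103 + 3Q gives Q_1 = 5.8571, P_1 = 120.5714; CS_1 = 68.6122, PS_1 = 51.4592.
Change in total surplus = (68.6122 + 51.4592) - (229.5918 + 172.1939) = -281.7143.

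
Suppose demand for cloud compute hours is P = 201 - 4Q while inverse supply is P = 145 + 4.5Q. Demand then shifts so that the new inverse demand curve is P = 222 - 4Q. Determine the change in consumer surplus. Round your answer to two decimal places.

77.31

Initial equilibrium: Q_0 = 6.5882, P_0 = 174.6471; CS_0 = (1/2)(6.5882)(26.3529) = 86.8097, PS_0 = (1/2)(6.5882)(29.6471) = 97.6609.
New equilibrium: 222 - 4Q = 145 + 4.5Q gives Q_1 = 9.0588, P_1 = 185.7647; CS_1 = 164.1246, PS_1 = 184.6401.
Change in consumer surplus = 164.1246 - 86.8097 = 77.3149.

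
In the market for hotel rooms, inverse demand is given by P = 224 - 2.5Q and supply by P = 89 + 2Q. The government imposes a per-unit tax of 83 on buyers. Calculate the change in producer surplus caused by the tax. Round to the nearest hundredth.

Pre-tax equilibrium: 224 - 2.5Q = 89 + 2Q gives Q* = 30, P* = 149.
A tax on buyers shifts demand down by 83: (224 - 83) - 2.5Q = 89 + 2Q, so Q_t = 11.5556. Buyers pay P_b = 195.1111; sellers receive P_s = P_b - 83 = 112.1111.
Producers lose the trapezoid between P_s and P* out to Q_t plus the triangle from Q_t to Q*: change in PS = 133.5309 - 900 = -766.4691.

-766.47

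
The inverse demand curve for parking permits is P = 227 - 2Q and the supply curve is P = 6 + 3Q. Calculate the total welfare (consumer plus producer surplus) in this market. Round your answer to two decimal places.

4884.10

Set 227 - 2Q = 6 + 3Q, which gives 221 = 5Q, so Q* = 44.2 and P* = 227 - 2(44.2) = 138.6.
CS = (1/2)(44.2)(88.4) = 1953.64 and PS = (1/2)(44.2)(132.6) = 2930.46, so total surplus = 4884.1.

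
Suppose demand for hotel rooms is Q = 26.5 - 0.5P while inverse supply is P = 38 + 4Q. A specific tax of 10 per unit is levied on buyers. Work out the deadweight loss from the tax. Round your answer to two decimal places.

8.33

Rewriting demand in inverse form: P = 53 - 2Q.
Pre-tax equilibrium: 53 - 2Q = 38 + 4Q gives Q* = 2.5, P* = 48.
With the tax, buyers' net willingness to pay falls by 10: (53 - 10) - 2Q = 38 + 4Q, so Q_t = 0.8333. Buyers pay P_b = 51.3333; sellers receive P_s = P_b - 10 = 41.3333.
Deadweight loss is the triangle between the curves from Q_t to Q*: (1/2)(2.5 - 0.8333)(10) = 8.3333.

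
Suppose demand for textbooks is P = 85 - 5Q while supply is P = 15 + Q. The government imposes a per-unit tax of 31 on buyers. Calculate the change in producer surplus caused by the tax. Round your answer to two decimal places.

-46.93

Without the tax, 85 - 5Q = 15 + Q so Q* = 11.6667 and P* = 26.6667.
A tax on buyers shifts demand down by 31: (85 - 31) - 5Q = 15 + Q, so Q_t = 6.5. Buyers pay P_b = 52.5; sellers receive P_s = P_b - 31 = 21.5.
PS falls from (1/2)(11.6667)(11.6667) = 68.0556 to (1/2)(6.5)(6.5) = 21.125, a change of -46.9306.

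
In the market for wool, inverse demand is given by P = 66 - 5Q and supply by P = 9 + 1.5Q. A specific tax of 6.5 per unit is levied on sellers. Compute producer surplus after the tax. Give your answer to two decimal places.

45.27

Without the tax, 66 - 5Q = 9 + 1.5Q so Q* = 8.7692 and P* = 22.1538.
With the tax, sellers need 6.5 more per unit: 66 - 5Q = 9 + 1.5Q + 6.5, so Q_t = 7.7692. Buyers pay P_b = 27.1538; sellers receive P_s = P_b - 6.5 = 20.6538.
Producer surplus is the triangle above supply below P_s: (1/2)(7.7692)(20.6538 - 9) = 45.2707.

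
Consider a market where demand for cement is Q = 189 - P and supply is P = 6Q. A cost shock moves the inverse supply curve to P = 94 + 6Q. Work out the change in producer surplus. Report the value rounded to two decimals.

-1634.45

Rewriting demand in inverse form: P = 189 - Q.
Initial equilibrium: Q_0 = 27, P_0 = 162; CS_0 = (1/2)(27)(27) = 364.5, PS_0 = (1/2)(27)(162) = 2187.
New equilibrium: 189 - Q = 94 + 6Q gives Q_1 = 13.5714, P_1 = 175.4286; CS_1 = 92.0918, PS_1 = 552.551.
Change in producer surplus = 552.551 - 2187 = -1634.449.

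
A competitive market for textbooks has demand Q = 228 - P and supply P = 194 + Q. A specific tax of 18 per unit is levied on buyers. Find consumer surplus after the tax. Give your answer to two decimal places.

Rewriting demand in inverse form: P = 228 - Q.
Without the tax, 228 - Q = 194 + Q so Q* = 17 and P* = 211.
A tax on buyers shifts demand down by 18: (228 - 18) - Q = 194 + Q, so Q_t = 8. Buyers pay P_b = 220; sellers receive P_s = P_b - 18 = 202.
Consumer surplus is the triangle under demand above P_b: (1/2)(8)(228 - 220) = 32.

32.00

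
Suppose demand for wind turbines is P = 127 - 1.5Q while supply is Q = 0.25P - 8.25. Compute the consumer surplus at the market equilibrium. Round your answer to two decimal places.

Rewriting supply in inverse form: P = 33 + 4Q.
Equilibrium: 127 - 1.5Q = 33 + 4Q, so Q* = 17.0909 and P* = 101.3636.
Consumer surplus is the triangle under demand above P*: (1/2)(17.0909)(127 - 101.3636) = (1/2)(17.0909)(25.6364) = 219.0744.

219.07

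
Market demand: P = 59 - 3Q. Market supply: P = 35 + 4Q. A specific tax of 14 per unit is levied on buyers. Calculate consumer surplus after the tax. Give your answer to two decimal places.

3.06

Without the tax, 59 - 3Q = 35 + 4Q so Q* = 3.4286 and P* = 48.7143.
With the tax, buyers' net willingness to pay falls by 14: (59 - 14) - 3Q = 35 + 4Q, so Q_t = 1.4286. Buyers pay P_b = 54.7143; sellers receive P_s = P_b - 14 = 40.7143.
Consumer surplus is the triangle under demand above P_b: (1/2)(1.4286)(59 - 54.7143) = 3.0612.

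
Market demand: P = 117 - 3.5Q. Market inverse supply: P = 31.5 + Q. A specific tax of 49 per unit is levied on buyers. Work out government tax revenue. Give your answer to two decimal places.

397.44

Without the tax, 117 - 3.5Q = 31.5 + Q so Q* = 19 and P* = 50.5.
With the tax, buyers' net willingness to pay falls by 49: (117 - 49) - 3.5Q = 31.5 + Q, so Q_t = 8.1111. Buyers pay P_b = 88.6111; sellers receive P_s = P_b - 49 = 39.6111.
Tax revenue = t x Q_t = 49 x 8.1111 = 397.4444.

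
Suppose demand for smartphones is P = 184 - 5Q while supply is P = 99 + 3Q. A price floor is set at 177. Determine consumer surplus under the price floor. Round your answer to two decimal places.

4.90

Without the control, 184 - 5Q = 99 + 3Q so Q* = 10.625 and P* = 130.875.
At P = 177, buyers demand (184 - 177)/5 = 1.4 while sellers would supply more, so the quantity traded is 1.4 at price 177.
CS is the triangle under demand above 177: (1/2)(1.4)(184 - 177) = 4.9.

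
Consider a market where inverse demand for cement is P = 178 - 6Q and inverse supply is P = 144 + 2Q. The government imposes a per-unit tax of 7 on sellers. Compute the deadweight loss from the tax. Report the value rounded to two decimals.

3.06

Without the tax, 178 - 6Q = 144 + 2Q so Q* = 4.25 and P* = 152.5.
A tax on sellers shifts supply up by 7: 178 - 6Q = 144 + 2Q + 7, so Q_t = 3.375. Buyers pay P_b = 157.75; sellers receive P_s = P_b - 7 = 150.75.
Deadweight loss is the triangle between the curves from Q_t to Q*: (1/2)(4.25 - 3.375)(7) = 3.0625.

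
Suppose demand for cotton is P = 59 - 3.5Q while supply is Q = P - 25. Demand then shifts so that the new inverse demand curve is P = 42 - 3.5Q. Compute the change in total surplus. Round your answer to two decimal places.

Rewriting supply in inverse form: P = 25 + Q.
Initial equilibrium: Q_0 = 7.5556, P_0 = 32.5556; CS_0 = (1/2)(7.5556)(26.4444) = 99.9012, PS_0 = (1/2)(7.5556)(7.5556) = 28.5432.
New equilibrium: 42 - 3.5Q = 25 + Q gives Q_1 = 3.7778, P_1 = 28.7778; CS_1 = 24.9753, PS_1 = 7.1358.
Change in total surplus = (24.9753 + 7.1358) - (99.9012 + 28.5432) = -96.3333.

-96.33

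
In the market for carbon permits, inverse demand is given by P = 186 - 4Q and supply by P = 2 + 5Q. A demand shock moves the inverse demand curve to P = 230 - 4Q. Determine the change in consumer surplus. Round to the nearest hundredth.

447.60

Initial equilibrium: Q_0 = 20.4444, P_0 = 104.2222; CS_0 = (1/2)(20.4444)(81.7778) = 835.9506, PS_0 = (1/2)(20.4444)(102.2222) = 1044.9383.
New equilibrium: 230 - 4Q = 2 + 5Q gives Q_1 = 25.3333, P_1 = 128.6667; CS_1 = 1283.5556, PS_1 = 1604.4444.
Change in consumer surplus = 1283.5556 - 835.9506 = 447.6049.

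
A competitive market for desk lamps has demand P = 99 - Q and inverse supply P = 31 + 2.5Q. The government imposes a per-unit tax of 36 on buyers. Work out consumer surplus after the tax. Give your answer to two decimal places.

41.80

Pre-tax equilibrium: 99 - Q = 31 + 2.5Q gives Q* = 19.4286, P* = 79.5714.
A tax on buyers shifts demand down by 36: (99 - 36) - Q = 31 + 2.5Q, so Q_t = 9.1429. Buyers pay P_b = 89.8571; sellers receive P_s = P_b - 36 = 53.8571.
Consumer surplus is the triangle under demand above P_b: (1/2)(9.1429)(99 - 89.8571) = 41.7959.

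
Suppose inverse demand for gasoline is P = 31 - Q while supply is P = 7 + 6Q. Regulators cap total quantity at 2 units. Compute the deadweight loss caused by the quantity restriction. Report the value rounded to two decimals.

Without the quota, 31 - Q = 7 + 6Q gives Q* = 3.4286.
At Q = 2 the demand price is 31 - (2) = 29 and the supply price is 7 + 6(2) = 19.
DWL = (1/2)(gap between curves at 2) x (Q* - 2) = (1/2)(10)(1.4286) = 7.1429.

7.14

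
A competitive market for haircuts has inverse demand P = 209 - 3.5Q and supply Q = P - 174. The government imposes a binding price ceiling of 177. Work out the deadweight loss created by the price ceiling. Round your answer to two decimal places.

Rewriting supply in inverse form: P = 174 + Q.
Free-market equilibrium: 209 - 3.5Q = 174 + Q gives Q* = 7.7778, P* = 181.7778.
At the ceiling price 177, quantity supplied is (177 - 174)/1 = 3; supply is the short side, so Q = 3 trades at P = 177.
The lost-trades triangle has base Q* - 3 = 4.7778 and height equal to the gap between the curves at Q = 3, which is 198.5 - 177 = 21.5. DWL = (1/2)(4.7778)(21.5) = 51.3611.

51.36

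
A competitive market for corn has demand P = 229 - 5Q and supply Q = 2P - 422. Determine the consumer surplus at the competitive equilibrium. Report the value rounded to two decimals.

26.78

Rewriting supply in inverse form: P = 211 + 0.5Q.
Set 229 - 5Q = 211 + 0.5Q, which gives 18 = 5.5Q, so Q* = 3.2727 and P* = 229 - 5(3.2727) = 212.6364.
The demand choke price is 229, so CS = (1/2)(Q*)(229 - P*) = (1/2)(3.2727)(16.3636) = 26.7769.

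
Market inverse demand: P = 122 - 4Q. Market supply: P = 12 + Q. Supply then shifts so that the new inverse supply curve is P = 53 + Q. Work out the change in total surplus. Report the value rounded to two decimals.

Initial equilibrium: Q_0 = 22, P_0 = 34; CS_0 = (1/2)(22)(88) = 968, PS_0 = (1/2)(22)(22) = 242.
New equilibrium: 122 - 4Q = 53 + Q gives Q_1 = 13.8, P_1 = 66.8; CS_1 = 380.88, PS_1 = 95.22.
Change in total surplus = (380.88 + 95.22) - (968 + 242) = -733.9.

-733.90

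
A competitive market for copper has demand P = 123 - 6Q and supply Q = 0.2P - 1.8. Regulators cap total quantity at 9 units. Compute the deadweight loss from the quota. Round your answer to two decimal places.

Rewriting supply in inverse form: P = 9 + 5Q.
Without the quota, 123 - 6Q = 9 + 5Q gives Q* = 10.3636.
At Q = 9 the demand price is 123 - 6(9) = 69 and the supply price is 9 + 5(9) = 54.
DWL = (1/2)(gap between curves at 9) x (Q* - 9) = (1/2)(15)(1.3636) = 10.2273.

10.23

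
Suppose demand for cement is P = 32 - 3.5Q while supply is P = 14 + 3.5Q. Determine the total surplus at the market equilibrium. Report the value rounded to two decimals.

23.14

Set 32 - 3.5Q = 14 + 3.5Q, which gives 18 = 7Q, so Q* = 2.5714 and P* = 32 - 3.5(2.5714) = 23.
Total surplus is the full triangle between the curves from 0 to Q*: (1/2)(2.5714)(32 - 14) = 23.1429.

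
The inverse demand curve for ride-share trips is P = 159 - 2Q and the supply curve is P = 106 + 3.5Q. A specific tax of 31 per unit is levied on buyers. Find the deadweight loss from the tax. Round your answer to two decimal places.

Without the tax, 159 - 2Q = 106 + 3.5Q so Q* = 9.6364 and P* = 139.7273.
With the tax, buyers' net willingness to pay falls by 31: (159 - 31) - 2Q = 106 + 3.5Q, so Q_t = 4. Buyers pay P_b = 151; sellers receive P_s = P_b - 31 = 120.
Deadweight loss is the triangle between the curves from Q_t to Q*: (1/2)(9.6364 - 4)(31) = 87.3636.

87.36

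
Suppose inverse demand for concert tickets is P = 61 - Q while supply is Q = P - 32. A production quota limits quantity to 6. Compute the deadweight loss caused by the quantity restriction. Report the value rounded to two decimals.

Rewriting supply in inverse form: P = 32 + Q.
Without the quota, 61 - Q = 32 + Q gives Q* = 14.5.
At Q = 6 the demand price is 61 - (6) = 55 and the supply price is 32 + (6) = 38.
DWL = (1/2)(gap between curves at 6) x (Q* - 6) = (1/2)(17)(8.5) = 72.25.

72.25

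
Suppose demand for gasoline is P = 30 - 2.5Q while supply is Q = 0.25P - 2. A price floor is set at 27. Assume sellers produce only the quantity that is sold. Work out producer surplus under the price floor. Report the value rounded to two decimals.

19.92

Rewriting supply in inverse form: P = 8 + 4Q.
Free-market equilibrium: 30 - 2.5Q = 8 + 4Q gives Q* = 3.3846, P* = 21.5385.
At P = 27, buyers demand (30 - 27)/2.5 = 1.2 while sellers would supply more, so the quantity traded is 1.2 at price 27.
The supply price at Q = 1.2 is 12.8. PS is the trapezoid between 27 and supply over [0, 1.2]: (1/2)[(27 - 8) + (27 - 12.8)](1.2) = 19.92.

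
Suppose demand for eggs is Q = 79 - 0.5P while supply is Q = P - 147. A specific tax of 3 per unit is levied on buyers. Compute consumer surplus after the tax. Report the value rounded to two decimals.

7.11

Rewriting demand in inverse form: P = 158 - 2Q.
Rewriting supply in inverse form: P = 147 + Q.
Without the tax, 158 - 2Q = 147 + Q so Q* = 3.6667 and P* = 150.6667.
With the tax, buyers' net willingness to pay falls by 3: (158 - 3) - 2Q = 147 + Q, so Q_t = 2.6667. Buyers pay P_b = 152.6667; sellers receive P_s = P_b - 3 = 149.6667.
Consumer surplus is the triangle under demand above P_b: (1/2)(2.6667)(158 - 152.6667) = 7.1111.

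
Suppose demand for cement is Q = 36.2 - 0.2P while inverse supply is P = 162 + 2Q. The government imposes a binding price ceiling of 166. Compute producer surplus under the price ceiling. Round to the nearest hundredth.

4.00

Rewriting demand in inverse form: P = 181 - 5Q.
Free-market equilibrium: 181 - 5Q = 162 + 2Q gives Q* = 2.7143, P* = 167.4286.
At the ceiling price 166, quantity supplied is (166 - 162)/2 = 2; supply is the short side, so Q = 2 trades at P = 166.
PS is the triangle above supply below 166: (1/2)(2)(166 - 162) = 4.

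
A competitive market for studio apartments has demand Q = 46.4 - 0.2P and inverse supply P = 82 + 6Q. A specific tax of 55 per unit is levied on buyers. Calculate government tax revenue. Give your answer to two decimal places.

Rewriting demand in inverse form: P = 232 - 5Q.
Without the tax, 232 - 5Q = 82 + 6Q so Q* = 13.6364 and P* = 163.8182.
With the tax, buyers' net willingness to pay falls by 55: (232 - 55) - 5Q = 82 + 6Q, so Q_t = 8.6364. Buyers pay P_b = 188.8182; sellers receive P_s = P_b - 55 = 133.8182.
Revenue is the tax times quantity traded: 55 x 8.6364 = 475.

475.00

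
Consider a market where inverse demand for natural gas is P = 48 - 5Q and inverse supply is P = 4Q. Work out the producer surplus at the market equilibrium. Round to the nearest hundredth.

Equilibrium: 48 - 5Q = 4Q, so Q* = 5.3333 and P* = 21.3333.
PS is the area between P* and the supply curve from 0 to Q*: (1/2)(5.3333)(21.3333) = 56.8889.

56.89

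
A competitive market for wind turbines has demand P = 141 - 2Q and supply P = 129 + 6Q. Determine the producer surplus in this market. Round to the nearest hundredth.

Setting demand equal to supply, 12 = 8Q, so Q* = 1.5 and P* = 138.
The supply curve's price intercept is 129, so PS = (1/2)(Q*)(P* - 129) = (1/2)(1.5)(9) = 6.75.

6.75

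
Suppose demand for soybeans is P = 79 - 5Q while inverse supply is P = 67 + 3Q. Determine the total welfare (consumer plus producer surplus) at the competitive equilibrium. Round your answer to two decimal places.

9.00

Set 79 - 5Q = 67 + 3Q, which gives 12 = 8Q, so Q* = 1.5 and P* = 79 - 5(1.5) = 71.5.
CS = (1/2)(1.5)(7.5) = 5.625 and PS = (1/2)(1.5)(4.5) = 3.375, so total surplus = 9.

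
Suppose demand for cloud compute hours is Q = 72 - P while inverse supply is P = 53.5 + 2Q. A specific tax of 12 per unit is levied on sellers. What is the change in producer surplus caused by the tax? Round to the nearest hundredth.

Rewriting demand in inverse form: P = 72 - Q.
Without the tax, 72 - Q = 53.5 + 2Q so Q* = 6.1667 and P* = 65.8333.
With the tax, sellers need 12 more per unit: 72 - Q = 53.5 + 2Q + 12, so Q_t = 2.1667. Buyers pay P_b = 69.8333; sellers receive P_s = P_b - 12 = 57.8333.
PS falls from (1/2)(6.1667)(12.3333) = 38.0278 to (1/2)(2.1667)(4.3333) = 4.6944, a change of -33.3333.

-33.33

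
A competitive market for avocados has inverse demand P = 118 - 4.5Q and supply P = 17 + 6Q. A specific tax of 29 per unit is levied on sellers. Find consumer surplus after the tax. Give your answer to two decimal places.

Pre-tax equilibrium: 118 - 4.5Q = 17 + 6Q gives Q* = 9.619, P* = 74.7143.
A tax on sellers shifts supply up by 29: 118 - 4.5Q = 17 + 6Q + 29, so Q_t = 6.8571. Buyers pay P_b = 87.1429; sellers receive P_s = P_b - 29 = 58.1429.
Consumer surplus is the triangle under demand above P_b: (1/2)(6.8571)(118 - 87.1429) = 105.7959.

105.80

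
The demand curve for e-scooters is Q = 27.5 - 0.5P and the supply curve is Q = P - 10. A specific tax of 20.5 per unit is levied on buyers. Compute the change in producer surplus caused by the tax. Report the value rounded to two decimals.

Rewriting demand in inverse form: P = 55 - 2Q.
Rewriting supply in inverse form: P = 10 + Q.
Pre-tax equilibrium: 55 - 2Q = 10 + Q gives Q* = 15, P* = 25.
With the tax, buyers' net willingness to pay falls by 20.5: (55 - 20.5) - 2Q = 10 + Q, so Q_t = 8.1667. Buyers pay P_b = 38.6667; sellers receive P_s = P_b - 20.5 = 18.1667.
PS falls from (1/2)(15)(15) = 112.5 to (1/2)(8.1667)(8.1667) = 33.3472, a change of -79.1528.

-79.15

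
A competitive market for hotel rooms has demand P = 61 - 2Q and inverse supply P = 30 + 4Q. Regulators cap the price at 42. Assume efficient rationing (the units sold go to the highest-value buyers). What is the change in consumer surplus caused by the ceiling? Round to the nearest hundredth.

Without the control, 61 - 2Q = 30 + 4Q so Q* = 5.1667 and P* = 50.6667.
At P = 42, sellers supply (42 - 30)/4 = 3 while buyers want more, so the quantity traded is 3 at price 42.
CS goes from (1/2)(5.1667)(10.3333) = 26.6944 to 48 (computed as (61 - 42)(3) - (1/2)(2)(3)^2), a change of 21.3056.

21.31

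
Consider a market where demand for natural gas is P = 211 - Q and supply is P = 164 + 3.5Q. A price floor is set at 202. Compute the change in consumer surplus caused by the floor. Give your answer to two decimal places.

-14.04

Free-market equilibrium: 211 - Q = 164 + 3.5Q gives Q* = 10.4444, P* = 200.5556.
At P = 202, buyers demand (211 - 202)/1 = 9 while sellers would supply more, so the quantity traded is 9 at price 202.
CS goes from (1/2)(10.4444)(10.4444) = 54.5432 to 40.5 (computed as (211 - 202)(9) - (1/2)(1)(9)^2), a change of -14.0432.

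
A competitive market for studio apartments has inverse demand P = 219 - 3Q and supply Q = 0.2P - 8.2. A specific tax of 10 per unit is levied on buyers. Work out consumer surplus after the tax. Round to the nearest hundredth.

661.50

Rewriting supply in inverse form: P = 41 + 5Q.
Without the tax, 219 - 3Q = 41 + 5Q so Q* = 22.25 and P* = 152.25.
A tax on buyers shifts demand down by 10: (219 - 10) - 3Q = 41 + 5Q, so Q_t = 21. Buyers pay P_b = 156; sellers receive P_s = P_b - 10 = 146.
Consumer surplus is the triangle under demand above P_b: (1/2)(21)(219 - 156) = 661.5.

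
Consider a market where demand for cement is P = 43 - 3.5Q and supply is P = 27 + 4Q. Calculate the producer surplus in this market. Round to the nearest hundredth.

9.10

Setting demand equal to supply, 16 = 7.5Q, so Q* = 2.1333 and P* = 35.5333.
PS is the area between P* and the supply curve from 0 to Q*: (1/2)(2.1333)(8.5333) = 9.1022.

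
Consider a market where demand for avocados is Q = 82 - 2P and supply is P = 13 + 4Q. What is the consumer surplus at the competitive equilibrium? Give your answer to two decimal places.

9.68

Rewriting demand in inverse form: P = 41 - 0.5Q.
Equilibrium: 41 - 0.5Q = 13 + 4Q, so Q* = 6.2222 and P* = 37.8889.
The demand choke price is 41, so CS = (1/2)(Q*)(41 - P*) = (1/2)(6.2222)(3.1111) = 9.679.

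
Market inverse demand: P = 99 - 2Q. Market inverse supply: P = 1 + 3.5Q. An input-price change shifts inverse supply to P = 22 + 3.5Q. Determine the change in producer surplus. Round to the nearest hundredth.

Initial equilibrium: Q_0 = 17.8182, P_0 = 63.3636; CS_0 = (1/2)(17.8182)(35.6364) = 317.4876, PS_0 = (1/2)(17.8182)(62.3636) = 555.6033.
New equilibrium: 99 - 2Q = 22 + 3.5Q gives Q_1 = 14, P_1 = 71; CS_1 = 196, PS_1 = 343.
Change in producer surplus = 343 - 555.6033 = -212.6033.

-212.60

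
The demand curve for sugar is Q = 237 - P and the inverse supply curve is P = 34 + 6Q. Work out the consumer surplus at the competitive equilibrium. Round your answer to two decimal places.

Rewriting demand in inverse form: P = 237 - Q.
Setting demand equal to supply, 203 = 7Q, so Q* = 29 and P* = 208.
Consumer surplus is the triangle under demand above P*: (1/2)(29)(237 - 208) = (1/2)(29)(29) = 420.5.

420.50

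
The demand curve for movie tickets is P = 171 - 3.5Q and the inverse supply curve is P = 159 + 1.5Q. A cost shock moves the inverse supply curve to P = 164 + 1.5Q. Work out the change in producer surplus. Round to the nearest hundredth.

-2.85

Initial equilibrium: Q_0 = 2.4, P_0 = 162.6; CS_0 = (1/2)(2.4)(8.4) = 10.08, PS_0 = (1/2)(2.4)(3.6) = 4.32.
New equilibrium: 171 - 3.5Q = 164 + 1.5Q gives Q_1 = 1.4, P_1 = 166.1; CS_1 = 3.43, PS_1 = 1.47.
Change in producer surplus = 1.47 - 4.32 = -2.85.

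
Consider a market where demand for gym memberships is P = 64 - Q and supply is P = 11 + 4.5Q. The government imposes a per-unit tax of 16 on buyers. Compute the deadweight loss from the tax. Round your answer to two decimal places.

Pre-tax equilibrium: 64 - Q = 11 + 4.5Q gives Q* = 9.6364, P* = 54.3636.
A tax on buyers shifts demand down by 16: (64 - 16) - Q = 11 + 4.5Q, so Q_t = 6.7273. Buyers pay P_b = 57.2727; sellers receive P_s = P_b - 16 = 41.2727.
Deadweight loss is the triangle between the curves from Q_t to Q*: (1/2)(9.6364 - 6.7273)(16) = 23.2727.

23.27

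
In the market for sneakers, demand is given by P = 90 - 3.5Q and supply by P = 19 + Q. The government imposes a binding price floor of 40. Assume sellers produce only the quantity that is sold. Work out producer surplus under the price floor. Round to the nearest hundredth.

Free-market equilibrium: 90 - 3.5Q = 19 + Q gives Q* = 15.7778, P* = 34.7778.
At the floor price 40, quantity demanded is (90 - 40)/3.5 = 14.2857; demand is the short side, so Q = 14.2857 trades at P = 40.
The supply price at Q = 14.2857 is 33.2857. PS is the trapezoid between 40 and supply over [0, 14.2857]: (1/2)[(40 - 19) + (40 - 33.2857)](14.2857) = 197.9592.

197.96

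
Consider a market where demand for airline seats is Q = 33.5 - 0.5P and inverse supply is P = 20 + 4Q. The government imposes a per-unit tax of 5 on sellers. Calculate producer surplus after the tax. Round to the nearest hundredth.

98.00

Rewriting demand in inverse form: P = 67 - 2Q.
Without the tax, 67 - 2Q = 20 + 4Q so Q* = 7.8333 and P* = 51.3333.
A tax on sellers shifts supply up by 5: 67 - 2Q = 20 + 4Q + 5, so Q_t = 7. Buyers pay P_b = 53; sellers receive P_s = P_b - 5 = 48.
PS = (1/2)(Q_t)(P_s - 20) = (1/2)(7)(28) = 98.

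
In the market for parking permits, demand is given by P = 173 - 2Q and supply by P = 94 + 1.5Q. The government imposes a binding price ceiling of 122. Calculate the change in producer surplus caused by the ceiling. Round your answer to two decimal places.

Free-market equilibrium: 173 - 2Q = 94 + 1.5Q gives Q* = 22.5714, P* = 127.8571.
At the ceiling price 122, quantity supplied is (122 - 94)/1.5 = 18.6667; supply is the short side, so Q = 18.6667 trades at P = 122.
PS goes from (1/2)(22.5714)(33.8571) = 382.102 to 261.3333 (computed as (122 - 94)(18.6667) - (1/2)(1.5)(18.6667)^2), a change of -120.7687.

-120.77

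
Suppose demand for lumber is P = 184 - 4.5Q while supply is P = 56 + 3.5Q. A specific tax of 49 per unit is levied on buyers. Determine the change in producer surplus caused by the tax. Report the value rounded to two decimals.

-277.35

Without the tax, 184 - 4.5Q = 56 + 3.5Q so Q* = 16 and P* = 112.
A tax on buyers shifts demand down by 49: (184 - 49) - 4.5Q = 56 + 3.5Q, so Q_t = 9.875. Buyers pay P_b = 139.5625; sellers receive P_s = P_b - 49 = 90.5625.
Producers lose the trapezoid between P_s and P* out to Q_t plus the triangle from Q_t to Q*: change in PS = 170.6523 - 448 = -277.3477.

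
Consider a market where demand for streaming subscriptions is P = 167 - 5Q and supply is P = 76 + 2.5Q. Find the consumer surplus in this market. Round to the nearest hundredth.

Set 167 - 5Q = 76 + 2.5Q, which gives 91 = 7.5Q, so Q* = 12.1333 and P* = 167 - 5(12.1333) = 106.3333.
The demand choke price is 167, so CS = (1/2)(Q*)(167 - P*) = (1/2)(12.1333)(60.6667) = 368.0444.

368.04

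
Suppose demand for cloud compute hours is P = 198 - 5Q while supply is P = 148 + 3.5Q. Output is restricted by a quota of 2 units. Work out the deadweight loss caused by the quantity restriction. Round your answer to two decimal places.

64.06

Without the quota, 198 - 5Q = 148 + 3.5Q gives Q* = 5.8824.
At Q = 2 the demand price is 198 - 5(2) = 188 and the supply price is 148 + 3.5(2) = 155.
DWL = (1/2)(gap between curves at 2) x (Q* - 2) = (1/2)(33)(3.8824) = 64.0588.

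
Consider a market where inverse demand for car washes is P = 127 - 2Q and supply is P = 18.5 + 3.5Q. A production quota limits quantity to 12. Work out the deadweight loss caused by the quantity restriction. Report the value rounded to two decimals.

164.20

Unrestricted equilibrium: Q* = (127 - 18.5)/(2 + 3.5) = 19.7273.
At Q = 12 the demand price is 127 - 2(12) = 103 and the supply price is 18.5 + 3.5(12) = 60.5.
Deadweight loss is the triangle between the curves from 12 to 19.7273: (1/2)(103 - 60.5)(19.7273 - 12) = 164.2045.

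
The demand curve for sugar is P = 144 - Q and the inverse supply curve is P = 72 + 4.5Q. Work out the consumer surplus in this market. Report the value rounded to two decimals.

Setting demand equal to supply, 72 = 5.5Q, so Q* = 13.0909 and P* = 130.9091.
The demand choke price is 144, so CS = (1/2)(Q*)(144 - P*) = (1/2)(13.0909)(13.0909) = 85.686.

85.69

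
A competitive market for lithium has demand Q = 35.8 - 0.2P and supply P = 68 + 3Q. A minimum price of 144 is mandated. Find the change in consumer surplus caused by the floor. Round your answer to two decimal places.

-358.79

Rewriting demand in inverse form: P = 179 - 5Q.
Free-market equilibrium: 179 - 5Q = 68 + 3Q gives Q* = 13.875, P* = 109.625.
At the floor price 144, quantity demanded is (179 - 144)/5 = 7; demand is the short side, so Q = 7 trades at P = 144.
CS goes from (1/2)(13.875)(69.375) = 481.2891 to 122.5 (computed as (179 - 144)(7) - (1/2)(5)(7)^2), a change of -358.7891.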